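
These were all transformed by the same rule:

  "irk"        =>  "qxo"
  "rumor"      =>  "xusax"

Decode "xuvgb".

vapor

The output letters match the input read backwards, each shifted +6: irk reversed is kri. The word is reversed, then every letter is shifted forward by 6.
Reversing it on xuvgb: shift back: x−6=r, u−6=o, v−6=p, g−6=a, b−6=v → ropav; then reverse → vapor.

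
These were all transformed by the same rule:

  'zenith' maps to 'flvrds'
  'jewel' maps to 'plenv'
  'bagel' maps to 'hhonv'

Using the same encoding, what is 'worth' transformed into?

cvzcr

Letter i (0-indexed) is shifted by i+6, so successive shifts are 6, 7, 8, ….
For worth: w+6=c, o+7=v, r+8=z, t+9=c, h+10=r.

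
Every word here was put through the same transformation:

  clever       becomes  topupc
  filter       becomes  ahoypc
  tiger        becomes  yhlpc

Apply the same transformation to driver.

c(2)→t(19) and l(11)→o(14) fit y≡11x+23 (mod 26); the inverse of 11 mod 26 is 19. Treating letters as 0–25, the rule is x ↦ 11x + 23 (mod 26).
For driver: d(3)→11·3+23≡4=e; r(17)→11·17+23≡2=c; i(8)→11·8+23≡7=h; v(21)→11·21+23≡20=u; e(4)→11·4+23≡15=p; r(17)→11·17+23≡2=c (all mod 26).

echupc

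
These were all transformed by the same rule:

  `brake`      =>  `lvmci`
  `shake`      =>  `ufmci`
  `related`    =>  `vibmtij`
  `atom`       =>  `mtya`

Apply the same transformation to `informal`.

b(1)→l(11) and r(17)→v(21) fit y≡25x+12 (mod 26); the inverse of 25 mod 26 is 25. Each letter's alphabet position (a=0..z=25) is mapped through 25·x+12 mod 26 — an affine cipher.
Applying it to informal: i(8)→25·8+12≡4=e; n(13)→25·13+12≡25=z; f(5)→25·5+12≡7=h; o(14)→25·14+12≡24=y; r(17)→25·17+12≡21=v; m(12)→25·12+12≡0=a; a(0)→25·0+12≡12=m; l(11)→25·11+12≡1=b (all mod 26).

ezhyvamb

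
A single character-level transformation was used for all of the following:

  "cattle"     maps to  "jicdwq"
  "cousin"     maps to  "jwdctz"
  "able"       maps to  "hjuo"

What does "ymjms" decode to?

In cattle: c→j is +7, a→i is +8, t→c is +9, t→d is +10 — the shift increases by 1 each position. The shift increases by 1 at each position, starting from +7: 7, 8, 9, ….
Reversing it on ymjms: y−7=r, m−8=e, j−9=a, m−10=c, s−11=h.

reach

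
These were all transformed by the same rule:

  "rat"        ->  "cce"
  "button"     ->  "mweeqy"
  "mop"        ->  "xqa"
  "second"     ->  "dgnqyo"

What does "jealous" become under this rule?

ugcwqwd

Two shifts are in play — +2 for a/e/i/o/u, +11 for every other letter.
For jealous: j(cons)+11=u, e(vowel)+2=g, a(vowel)+2=c, l(cons)+11=w, o(vowel)+2=q, u(vowel)+2=w, s(cons)+11=d.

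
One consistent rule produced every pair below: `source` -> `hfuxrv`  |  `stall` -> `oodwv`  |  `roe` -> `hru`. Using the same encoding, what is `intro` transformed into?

ruwql

The output letters match the input read backwards, each shifted +3: source reversed is ecruos. Two steps: reverse the string, then apply a Caesar shift of +3.
Applying it to intro: reverse → ortni; then shift: o+3=r, r+3=u, t+3=w, n+3=q, i+3=l.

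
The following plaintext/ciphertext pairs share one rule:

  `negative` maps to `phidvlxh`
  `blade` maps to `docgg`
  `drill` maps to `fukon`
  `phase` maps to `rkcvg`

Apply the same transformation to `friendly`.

Shifts by position in negative: pos 0: n→p (+2), pos 1: e→h (+3), pos 2: g→i (+2), pos 3: a→d (+3) — repeating every 2. It's a Vigenère-style cipher with numeric key [2,3]: position i shifts by key[i mod 2].
For friendly: f+2=h, r+3=u, i+2=k, e+3=h, n+2=p, d+3=g, l+2=n, y+3=b.

hukhpgnb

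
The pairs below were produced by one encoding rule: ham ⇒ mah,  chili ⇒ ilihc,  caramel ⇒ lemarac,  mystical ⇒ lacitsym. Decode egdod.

It's just the letters in reverse order.
Undoing it on egdod: then reverse → dodge.

dodge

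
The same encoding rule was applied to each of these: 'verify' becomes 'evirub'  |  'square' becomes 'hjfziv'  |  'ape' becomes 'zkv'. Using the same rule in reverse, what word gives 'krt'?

pig

Each letter is replaced by its mirror in the alphabet: a↔z, b↔y, c↔x, and so on (the Atbash cipher).
Reversing it on krt: k↔p, r↔i, t↔g.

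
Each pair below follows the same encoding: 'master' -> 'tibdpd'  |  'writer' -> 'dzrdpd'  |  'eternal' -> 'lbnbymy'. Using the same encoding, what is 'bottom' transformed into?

In master: m→t is +7, a→i is +8, s→b is +9, t→d is +10 — the shift increases by 1 each position. Letter i (0-indexed) is shifted by i+7, so successive shifts are 7, 8, 9, ….
Applying it to bottom: b+7=i, o+8=w, t+9=c, t+10=d, o+11=z, m+12=y.

iwcdzy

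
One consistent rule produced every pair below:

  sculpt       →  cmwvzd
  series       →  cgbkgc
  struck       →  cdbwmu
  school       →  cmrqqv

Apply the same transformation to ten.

dgx

Two shifts are in play — +2 for a/e/i/o/u, +10 for every other letter.
Applying it to ten: t(cons)+10=d, e(vowel)+2=g, n(cons)+10=x.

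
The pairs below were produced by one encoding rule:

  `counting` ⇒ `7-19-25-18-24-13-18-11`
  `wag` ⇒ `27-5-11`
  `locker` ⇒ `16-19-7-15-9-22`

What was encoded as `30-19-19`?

zoo

Each letter is replaced by its alphabet position (a=1..z=26) + 4.
Decoding 30-19-19: 30→(30−4)÷1=26=z, 19→(19−4)÷1=15=o, 19→(19−4)÷1=15=o.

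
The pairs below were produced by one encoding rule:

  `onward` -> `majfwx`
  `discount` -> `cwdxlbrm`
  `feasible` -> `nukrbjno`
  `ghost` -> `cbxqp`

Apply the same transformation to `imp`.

Two steps: reverse the string, then apply a Caesar shift of +9.
Applying it to imp: reverse → pmi; then shift: p+9=y, m+9=v, i+9=r.

yvr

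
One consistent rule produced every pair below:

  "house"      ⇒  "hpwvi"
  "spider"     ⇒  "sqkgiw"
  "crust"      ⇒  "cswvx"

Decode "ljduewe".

library

The shift increases by 1 at each position, starting from +0: 0, 1, 2, ….
Reversing it on ljduewe: l−0=l, j−1=i, d−2=b, u−3=r, e−4=a, w−5=r, e−6=y.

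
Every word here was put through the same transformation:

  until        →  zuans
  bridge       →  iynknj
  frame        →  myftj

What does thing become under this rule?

aonun

Vowels shift forward by 5 and consonants shift forward by 7.
For thing: t(cons)+7=a, h(cons)+7=o, i(vowel)+5=n, n(cons)+7=u, g(cons)+7=n.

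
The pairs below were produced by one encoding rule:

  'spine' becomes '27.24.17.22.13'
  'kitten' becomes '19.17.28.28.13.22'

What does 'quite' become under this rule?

25.29.17.28.13

Each letter is replaced by its alphabet position (a=1..z=26) + 8.
Applying it to quite: q=17→25, u=21→29, i=9→17, t=20→28, e=5→13.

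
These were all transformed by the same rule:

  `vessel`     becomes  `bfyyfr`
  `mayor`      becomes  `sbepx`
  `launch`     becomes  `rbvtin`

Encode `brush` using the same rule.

hxvyn

Two shifts are in play — +1 for a/e/i/o/u, +6 for every other letter.
On brush: b(cons)+6=h, r(cons)+6=x, u(vowel)+1=v, s(cons)+6=y, h(cons)+6=n.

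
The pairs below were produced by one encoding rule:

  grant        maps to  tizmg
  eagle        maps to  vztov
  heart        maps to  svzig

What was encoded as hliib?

Each pair mirrors across the alphabet (g↔t, r↔i, a↔z): positions sum to 25. This is the alphabet-reversal cipher (Atbash): a becomes z, b becomes y, etc.
Undoing it on hliib: h↔s, l↔o, i↔r, i↔r, b↔y.

sorry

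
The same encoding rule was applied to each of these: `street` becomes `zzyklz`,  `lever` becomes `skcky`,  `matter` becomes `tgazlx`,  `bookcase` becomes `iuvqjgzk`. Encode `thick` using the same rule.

Shifts by position in street: pos 0: s→z (+7), pos 1: t→z (+6), pos 2: r→y (+7), pos 3: e→k (+6) — repeating every 2. A repeating key of period 2 is used — shifts +7, +6 over and over.
On thick: t+7=a, h+6=n, i+7=p, c+6=i, k+7=r.

anpir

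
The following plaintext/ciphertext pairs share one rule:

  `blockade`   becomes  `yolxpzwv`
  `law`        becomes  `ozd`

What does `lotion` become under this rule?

Each pair mirrors across the alphabet (b↔y, l↔o, o↔l): positions sum to 25. Each letter is replaced by its mirror in the alphabet: a↔z, b↔y, c↔x, and so on (the Atbash cipher).
For lotion: l↔o, o↔l, t↔g, i↔r, o↔l, n↔m.

olgrlm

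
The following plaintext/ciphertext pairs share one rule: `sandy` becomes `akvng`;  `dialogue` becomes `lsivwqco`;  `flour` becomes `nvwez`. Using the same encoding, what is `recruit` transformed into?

Shifts by position in sandy: pos 0: s→a (+8), pos 1: a→k (+10), pos 2: n→v (+8), pos 3: d→n (+10) — repeating every 2. The shifts repeat in a cycle of length 2: positions 0,1,… shift by +8, +10, then the pattern repeats.
On recruit: r+8=z, e+10=o, c+8=k, r+10=b, u+8=c, i+10=s, t+8=b.

zokbcsb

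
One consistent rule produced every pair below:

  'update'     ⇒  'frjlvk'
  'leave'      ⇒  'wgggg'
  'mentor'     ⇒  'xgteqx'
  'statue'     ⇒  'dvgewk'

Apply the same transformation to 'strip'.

dvxtr

Shifts by position in update: pos 0: u→f (+11), pos 1: p→r (+2), pos 2: d→j (+6), pos 3: a→l (+11), pos 4: t→v (+2), pos 5: e→k (+6) — repeating every 3. It's a Vigenère-style cipher with numeric key [11,2,6]: position i shifts by key[i mod 3].
For strip: s+11=d, t+2=v, r+6=x, i+11=t, p+2=r.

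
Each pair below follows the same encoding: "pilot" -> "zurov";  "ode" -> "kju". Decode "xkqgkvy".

The output letters match the input read backwards, each shifted +6: pilot reversed is tolip. The word is reversed, then every letter is shifted forward by 6.
Decoding xkqgkvy: shift back: x−6=r, k−6=e, q−6=k, g−6=a, k−6=e, v−6=p, y−6=s → rekaeps; then reverse → speaker.

speaker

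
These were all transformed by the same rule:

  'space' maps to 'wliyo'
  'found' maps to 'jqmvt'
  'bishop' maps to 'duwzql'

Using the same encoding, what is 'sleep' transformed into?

s(18)→w(22) and p(15)→l(11) fit y≡21x+8 (mod 26); the inverse of 21 mod 26 is 5. This is an affine cipher: with a=0,…,z=25, each position x becomes (21x+8) mod 26.
On sleep: s(18)→21·18+8≡22=w; l(11)→21·11+8≡5=f; e(4)→21·4+8≡14=o; e(4)→21·4+8≡14=o; p(15)→21·15+8≡11=l (all mod 26).

wfool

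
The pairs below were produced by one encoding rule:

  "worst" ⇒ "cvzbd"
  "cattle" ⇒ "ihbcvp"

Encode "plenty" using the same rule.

In worst: w→c is +6, o→v is +7, r→z is +8, s→b is +9 — the shift increases by 1 each position. The shift increases by 1 at each position, starting from +6: 6, 7, 8, ….
For plenty: p+6=v, l+7=s, e+8=m, n+9=w, t+10=d, y+11=j.

vsmwdj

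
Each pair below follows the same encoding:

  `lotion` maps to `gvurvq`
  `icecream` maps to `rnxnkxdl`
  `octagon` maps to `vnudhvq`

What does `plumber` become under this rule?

agzlixk

l(11)→g(6) and o(14)→v(21) fit y≡5x+3 (mod 26); the inverse of 5 mod 26 is 21. Each letter's alphabet position (a=0..z=25) is mapped through 5·x+3 mod 26 — an affine cipher.
Applying it to plumber: p(15)→5·15+3≡0=a; l(11)→5·11+3≡6=g; u(20)→5·20+3≡25=z; m(12)→5·12+3≡11=l; b(1)→5·1+3≡8=i; e(4)→5·4+3≡23=x; r(17)→5·17+3≡10=k (all mod 26).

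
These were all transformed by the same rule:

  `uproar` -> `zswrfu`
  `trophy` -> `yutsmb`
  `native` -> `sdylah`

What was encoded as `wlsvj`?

rinse

Shifts by position in uproar: pos 0: u→z (+5), pos 1: p→s (+3), pos 2: r→w (+5), pos 3: o→r (+3) — repeating every 2. A repeating key of period 2 is used — shifts +5, +3 over and over.
Undoing it on wlsvj: w−5=r, l−3=i, s−5=n, v−3=s, j−5=e.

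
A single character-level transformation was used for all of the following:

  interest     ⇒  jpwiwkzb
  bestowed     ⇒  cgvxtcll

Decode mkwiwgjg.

literacy

In interest: i→j is +1, n→p is +2, t→w is +3, e→i is +4 — the shift increases by 1 each position. The shift increases by 1 at each position, starting from +1: 1, 2, 3, ….
Decoding mkwiwgjg: m−1=l, k−2=i, w−3=t, i−4=e, w−5=r, g−6=a, j−7=c, g−8=y.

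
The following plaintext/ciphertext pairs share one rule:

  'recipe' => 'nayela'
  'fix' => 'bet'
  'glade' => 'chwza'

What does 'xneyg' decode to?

Compare letters: r→n is +22, e→a is +22, c→y is +22 — a constant shift. It's a constant shift of +22 (ROT22).
Reversing it on xneyg: x−22=b, n−22=r, e−22=i, y−22=c, g−22=k.

brick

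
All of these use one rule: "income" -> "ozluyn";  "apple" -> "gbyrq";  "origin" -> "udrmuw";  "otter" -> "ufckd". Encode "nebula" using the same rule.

tqkaxj

Shifts by position in income: pos 0: i→o (+6), pos 1: n→z (+12), pos 2: c→l (+9), pos 3: o→u (+6), pos 4: m→y (+12), pos 5: e→n (+9) — repeating every 3. The shifts repeat in a cycle of length 3: positions 0,1,… shift by +6, +12, +9, then the pattern repeats.
On nebula: n+6=t, e+12=q, b+9=k, u+6=a, l+12=x, a+9=j.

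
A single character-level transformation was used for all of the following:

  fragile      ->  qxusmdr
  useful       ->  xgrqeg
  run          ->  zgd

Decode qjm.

The output letters match the input read backwards, each shifted +12: fragile reversed is eligarf. Read the word backwards and shift each letter +12.
Decoding qjm: shift back: q−12=e, j−12=x, m−12=a → exa; then reverse → axe.

axe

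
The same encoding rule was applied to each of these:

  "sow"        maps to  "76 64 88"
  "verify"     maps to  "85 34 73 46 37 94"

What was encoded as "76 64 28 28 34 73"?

soccer

s(#19)→76 and o(#15)→64: differences scale by 3, so n = 3·pos + 19. The formula is n = 3×(alphabet index, a=1) + 19.
Undoing it on 76 64 28 28 34 73: 76→(76−19)÷3=19=s, 64→(64−19)÷3=15=o, 28→(28−19)÷3=3=c, 28→(28−19)÷3=3=c, 34→(34−19)÷3=5=e, 73→(73−19)÷3=18=r.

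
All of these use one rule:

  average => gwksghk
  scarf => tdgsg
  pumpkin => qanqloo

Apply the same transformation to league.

The shift depends on letter class: consonant v→w is +1, but vowel a→g is +6. Two shifts are in play — +6 for a/e/i/o/u, +1 for every other letter.
On league: l(cons)+1=m, e(vowel)+6=k, a(vowel)+6=g, g(cons)+1=h, u(vowel)+6=a, e(vowel)+6=k.

mkghak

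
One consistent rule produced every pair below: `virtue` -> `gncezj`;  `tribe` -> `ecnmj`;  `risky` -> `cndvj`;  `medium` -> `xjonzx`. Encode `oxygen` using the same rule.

tijrjy

The shift depends on letter class: consonant v→g is +11, but vowel i→n is +5. Vowels shift forward by 5 and consonants shift forward by 11.
On oxygen: o(vowel)+5=t, x(cons)+11=i, y(cons)+11=j, g(cons)+11=r, e(vowel)+5=j, n(cons)+11=y.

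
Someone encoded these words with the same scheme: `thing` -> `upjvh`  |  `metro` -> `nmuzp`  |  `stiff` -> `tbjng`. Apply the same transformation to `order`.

A repeating key of period 2 is used — shifts +1, +8 over and over.
On order: o+1=p, r+8=z, d+1=e, e+8=m, r+1=s.

pzems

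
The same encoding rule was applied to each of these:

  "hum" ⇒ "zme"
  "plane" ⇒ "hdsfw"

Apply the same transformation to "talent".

lsdwfl

Compare letters: h→z is +18, u→m is +18, m→e is +18 — a constant shift. This is a Caesar cipher with shift 18.
Applying it to talent: t+18=l, a+18=s, l+18=d, e+18=w, n+18=f, t+18=l.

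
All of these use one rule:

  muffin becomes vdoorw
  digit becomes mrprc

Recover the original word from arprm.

Compare letters: m→v is +9, u→d is +9, f→o is +9 — a constant shift. This is a Caesar cipher with shift 9.
Undoing it on arprm: a−9=r, r−9=i, p−9=g, r−9=i, m−9=d.

rigid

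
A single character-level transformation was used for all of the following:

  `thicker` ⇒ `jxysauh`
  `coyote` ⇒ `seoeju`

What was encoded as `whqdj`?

grant

Compare letters: t→j is +16, h→x is +16, i→y is +16 — a constant shift. This is a Caesar cipher with shift 16.
Decoding whqdj: w−16=g, h−16=r, q−16=a, d−16=n, j−16=t.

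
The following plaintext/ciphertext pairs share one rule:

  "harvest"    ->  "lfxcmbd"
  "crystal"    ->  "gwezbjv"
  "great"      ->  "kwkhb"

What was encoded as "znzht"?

In harvest: h→l is +4, a→f is +5, r→x is +6, v→c is +7 — the shift increases by 1 each position. Letter i (0-indexed) is shifted by i+4, so successive shifts are 4, 5, 6, ….
Reversing it on znzht: z−4=v, n−5=i, z−6=t, h−7=a, t−8=l.

vital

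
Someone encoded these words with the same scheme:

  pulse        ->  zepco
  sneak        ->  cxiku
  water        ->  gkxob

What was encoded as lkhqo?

It's a Vigenère-style cipher with numeric key [10,10,4]: position i shifts by key[i mod 3].
Undoing it on lkhqo: l−10=b, k−10=a, h−4=d, q−10=g, o−10=e.

badge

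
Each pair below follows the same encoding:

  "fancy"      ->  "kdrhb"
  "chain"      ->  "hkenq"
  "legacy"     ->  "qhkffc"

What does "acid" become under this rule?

ffmi

Shifts by position in fancy: pos 0: f→k (+5), pos 1: a→d (+3), pos 2: n→r (+4), pos 3: c→h (+5), pos 4: y→b (+3) — repeating every 3. A repeating key of period 3 is used — shifts +5, +3, +4 over and over.
On acid: a+5=f, c+3=f, i+4=m, d+5=i.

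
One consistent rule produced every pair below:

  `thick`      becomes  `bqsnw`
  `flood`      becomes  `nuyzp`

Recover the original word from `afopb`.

In thick: t→b is +8, h→q is +9, i→s is +10, c→n is +11 — the shift increases by 1 each position. Letter i (0-indexed) is shifted by i+8, so successive shifts are 8, 9, 10, ….
Undoing it on afopb: a−8=s, f−9=w, o−10=e, p−11=e, b−12=p.

sweep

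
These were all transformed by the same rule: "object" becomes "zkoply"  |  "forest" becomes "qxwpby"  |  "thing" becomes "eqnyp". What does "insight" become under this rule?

A repeating key of period 3 is used — shifts +11, +9, +5 over and over.
For insight: i+11=t, n+9=w, s+5=x, i+11=t, g+9=p, h+5=m, t+11=e.

twxtpme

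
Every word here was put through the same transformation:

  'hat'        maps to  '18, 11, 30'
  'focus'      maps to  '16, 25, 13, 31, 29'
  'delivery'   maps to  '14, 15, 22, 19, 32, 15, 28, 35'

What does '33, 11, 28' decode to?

war

h is letter #8 and maps to 18: an offset of 10. Each letter is replaced by its alphabet position (a=1..z=26) + 10.
Decoding 33, 11, 28: 33→(33−10)÷1=23=w, 11→(11−10)÷1=1=a, 28→(28−10)÷1=18=r.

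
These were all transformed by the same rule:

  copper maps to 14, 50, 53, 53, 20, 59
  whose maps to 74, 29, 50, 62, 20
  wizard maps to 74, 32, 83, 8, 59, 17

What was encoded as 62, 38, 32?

ski

c(#3)→14 and o(#15)→50: differences scale by 3, so n = 3·pos + 5. With a=1..z=26, the number is 3·pos + 5.
Decoding 62, 38, 32: 62→(62−5)÷3=19=s, 38→(38−5)÷3=11=k, 32→(32−5)÷3=9=i.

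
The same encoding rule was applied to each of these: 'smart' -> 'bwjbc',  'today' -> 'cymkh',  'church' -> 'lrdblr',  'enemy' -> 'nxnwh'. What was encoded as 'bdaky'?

The shifts repeat in a cycle of length 2: positions 0,1,… shift by +9, +10, then the pattern repeats.
Reversing it on bdaky: b−9=s, d−10=t, a−9=r, k−10=a, y−9=p.

strap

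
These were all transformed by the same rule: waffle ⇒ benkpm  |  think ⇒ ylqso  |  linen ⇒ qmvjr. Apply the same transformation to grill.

lvqqp

Shifts by position in waffle: pos 0: w→b (+5), pos 1: a→e (+4), pos 2: f→n (+8), pos 3: f→k (+5), pos 4: l→p (+4), pos 5: e→m (+8) — repeating every 3. A repeating key of period 3 is used — shifts +5, +4, +8 over and over.
For grill: g+5=l, r+4=v, i+8=q, l+5=q, l+4=p.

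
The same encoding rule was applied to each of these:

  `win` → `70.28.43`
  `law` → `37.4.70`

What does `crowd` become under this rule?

w(#23)→70 and i(#9)→28: differences scale by 3, so n = 3·pos + 1. With a=1..z=26, the number is 3·pos + 1.
Applying it to crowd: c=3→10, r=18→55, o=15→46, w=23→70, d=4→13.

10.55.46.70.13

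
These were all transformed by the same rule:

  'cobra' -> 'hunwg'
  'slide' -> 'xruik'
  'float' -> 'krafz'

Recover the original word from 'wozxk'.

Shifts by position in cobra: pos 0: c→h (+5), pos 1: o→u (+6), pos 2: b→n (+12), pos 3: r→w (+5), pos 4: a→g (+6) — repeating every 3. It's a Vigenère-style cipher with numeric key [5,6,12]: position i shifts by key[i mod 3].
Reversing it on wozxk: w−5=r, o−6=i, z−12=n, x−5=s, k−6=e.

rinse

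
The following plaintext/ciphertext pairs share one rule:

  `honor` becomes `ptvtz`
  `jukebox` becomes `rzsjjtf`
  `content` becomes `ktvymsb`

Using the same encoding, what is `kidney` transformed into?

Shifts by position in honor: pos 0: h→p (+8), pos 1: o→t (+5), pos 2: n→v (+8), pos 3: o→t (+5) — repeating every 2. The shifts repeat in a cycle of length 2: positions 0,1,… shift by +8, +5, then the pattern repeats.
On kidney: k+8=s, i+5=n, d+8=l, n+5=s, e+8=m, y+5=d.

snlsmd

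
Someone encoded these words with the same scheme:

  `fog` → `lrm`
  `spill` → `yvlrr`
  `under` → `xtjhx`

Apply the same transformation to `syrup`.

The shift depends on letter class: consonant f→l is +6, but vowel o→r is +3. Vowels shift forward by 3 and consonants shift forward by 6.
On syrup: s(cons)+6=y, y(cons)+6=e, r(cons)+6=x, u(vowel)+3=x, p(cons)+6=v.

yexxv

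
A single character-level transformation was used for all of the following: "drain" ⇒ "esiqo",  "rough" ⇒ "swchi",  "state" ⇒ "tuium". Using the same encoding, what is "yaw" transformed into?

zix

The shift depends on letter class: consonant d→e is +1, but vowel a→i is +8. The rule splits by letter class: vowels +8, consonants +1.
On yaw: y(cons)+1=z, a(vowel)+8=i, w(cons)+1=x.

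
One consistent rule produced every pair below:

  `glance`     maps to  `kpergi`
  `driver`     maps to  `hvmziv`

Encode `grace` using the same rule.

kvegi

Each letter is shifted forward by 4 in the alphabet (a Caesar shift of +4).
Applying it to grace: g+4=k, r+4=v, a+4=e, c+4=g, e+4=i.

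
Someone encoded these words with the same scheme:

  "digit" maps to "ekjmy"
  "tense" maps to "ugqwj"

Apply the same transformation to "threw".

ujuib

Letter i (0-indexed) is shifted by i+1, so successive shifts are 1, 2, 3, ….
Applying it to threw: t+1=u, h+2=j, r+3=u, e+4=i, w+5=b.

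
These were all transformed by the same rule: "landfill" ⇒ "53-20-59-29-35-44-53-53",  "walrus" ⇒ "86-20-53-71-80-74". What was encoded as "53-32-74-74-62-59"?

lesson

With a=1..z=26, the number is 3·pos + 17.
Reversing it on 53-32-74-74-62-59: 53→(53−17)÷3=12=l, 32→(32−17)÷3=5=e, 74→(74−17)÷3=19=s, 74→(74−17)÷3=19=s, 62→(62−17)÷3=15=o, 59→(59−17)÷3=14=n.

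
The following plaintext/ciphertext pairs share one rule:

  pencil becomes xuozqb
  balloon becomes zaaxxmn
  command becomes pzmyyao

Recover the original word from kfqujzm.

anxiety

Read the word backwards and shift each letter +12.
Undoing it on kfqujzm: shift back: k−12=y, f−12=t, q−12=e, u−12=i, j−12=x, z−12=n, m−12=a → yteixna; then reverse → anxiety.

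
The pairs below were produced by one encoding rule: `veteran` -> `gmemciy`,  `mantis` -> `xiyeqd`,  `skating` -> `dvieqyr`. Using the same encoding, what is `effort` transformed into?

mqqwce

Vowels shift forward by 8 and consonants shift forward by 11.
On effort: e(vowel)+8=m, f(cons)+11=q, f(cons)+11=q, o(vowel)+8=w, r(cons)+11=c, t(cons)+11=e.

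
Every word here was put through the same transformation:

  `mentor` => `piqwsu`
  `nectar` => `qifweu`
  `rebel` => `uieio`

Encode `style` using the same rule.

vwboi

The shift depends on letter class: consonant m→p is +3, but vowel e→i is +4. Vowels shift forward by 4 and consonants shift forward by 3.
For style: s(cons)+3=v, t(cons)+3=w, y(cons)+3=b, l(cons)+3=o, e(vowel)+4=i.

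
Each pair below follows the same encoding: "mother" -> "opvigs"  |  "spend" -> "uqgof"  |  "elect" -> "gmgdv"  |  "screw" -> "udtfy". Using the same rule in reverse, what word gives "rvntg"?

pulse

Shifts by position in mother: pos 0: m→o (+2), pos 1: o→p (+1), pos 2: t→v (+2), pos 3: h→i (+1) — repeating every 2. It's a Vigenère-style cipher with numeric key [2,1]: position i shifts by key[i mod 2].
Undoing it on rvntg: r−2=p, v−1=u, n−2=l, t−1=s, g−2=e.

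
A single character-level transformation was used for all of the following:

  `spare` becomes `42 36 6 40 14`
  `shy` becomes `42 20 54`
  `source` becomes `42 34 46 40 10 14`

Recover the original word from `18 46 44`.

gut

Each letter becomes 2×(its alphabet position, a=1..z=26) + 4.
Reversing it on 18 46 44: 18→(18−4)÷2=7=g, 46→(46−4)÷2=21=u, 44→(44−4)÷2=20=t.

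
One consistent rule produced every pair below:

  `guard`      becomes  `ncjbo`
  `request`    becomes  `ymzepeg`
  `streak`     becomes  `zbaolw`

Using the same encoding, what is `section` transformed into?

The shift increases by 1 at each position, starting from +7: 7, 8, 9, ….
On section: s+7=z, e+8=m, c+9=l, t+10=d, i+11=t, o+12=a, n+13=a.

zmldtaa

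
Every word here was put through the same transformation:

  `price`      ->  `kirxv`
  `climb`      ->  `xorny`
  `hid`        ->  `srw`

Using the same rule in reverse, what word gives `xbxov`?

Each pair mirrors across the alphabet (p↔k, r↔i, i↔r): positions sum to 25. Letters are reflected about the middle of the alphabet (position → 25−position): Atbash.
Reversing it on xbxov: x↔c, b↔y, x↔c, o↔l, v↔e.

cycle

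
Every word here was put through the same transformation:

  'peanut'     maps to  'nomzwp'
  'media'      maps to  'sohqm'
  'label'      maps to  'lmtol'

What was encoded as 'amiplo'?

p(15)→n(13) and e(4)→o(14) fit y≡7x+12 (mod 26); the inverse of 7 mod 26 is 15. Treating letters as 0–25, the rule is x ↦ 7x + 12 (mod 26).
Decoding amiplo: a(0)→15·(0−12)≡2=c; m(12)→15·(12−12)≡0=a; i(8)→15·(8−12)≡18=s; p(15)→15·(15−12)≡19=t; l(11)→15·(11−12)≡11=l; o(14)→15·(14−12)≡4=e (all mod 26).

castle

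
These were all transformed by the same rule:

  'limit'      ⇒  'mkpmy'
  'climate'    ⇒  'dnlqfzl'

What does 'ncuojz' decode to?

market

Letter i (0-indexed) is shifted by i+1, so successive shifts are 1, 2, 3, ….
Decoding ncuojz: n−1=m, c−2=a, u−3=r, o−4=k, j−5=e, z−6=t.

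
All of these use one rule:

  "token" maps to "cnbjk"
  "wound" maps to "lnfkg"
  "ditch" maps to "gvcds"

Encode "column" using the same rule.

t(19)→c(2) and o(14)→n(13) fit y≡3x+23 (mod 26); the inverse of 3 mod 26 is 9. This is an affine cipher: with a=0,…,z=25, each position x becomes (3x+23) mod 26.
Applying it to column: c(2)→3·2+23≡3=d; o(14)→3·14+23≡13=n; l(11)→3·11+23≡4=e; u(20)→3·20+23≡5=f; m(12)→3·12+23≡7=h; n(13)→3·13+23≡10=k (all mod 26).

dnefhk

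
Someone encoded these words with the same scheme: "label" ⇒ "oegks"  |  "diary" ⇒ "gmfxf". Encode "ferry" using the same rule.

In label: l→o is +3, a→e is +4, b→g is +5, e→k is +6 — the shift increases by 1 each position. The shift increases by 1 at each position, starting from +3: 3, 4, 5, ….
Applying it to ferry: f+3=i, e+4=i, r+5=w, r+6=x, y+7=f.

iiwxf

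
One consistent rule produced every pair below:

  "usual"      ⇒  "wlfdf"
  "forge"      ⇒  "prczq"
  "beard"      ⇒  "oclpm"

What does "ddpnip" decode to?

excess

Two steps: reverse the string, then apply a Caesar shift of +11.
Decoding ddpnip: shift back: d−11=s, d−11=s, p−11=e, n−11=c, i−11=x, p−11=e → ssecxe; then reverse → excess.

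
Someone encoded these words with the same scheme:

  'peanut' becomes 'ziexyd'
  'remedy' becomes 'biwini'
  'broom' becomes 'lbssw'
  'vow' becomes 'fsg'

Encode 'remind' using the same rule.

Two shifts are in play — +4 for a/e/i/o/u, +10 for every other letter.
On remind: r(cons)+10=b, e(vowel)+4=i, m(cons)+10=w, i(vowel)+4=m, n(cons)+10=x, d(cons)+10=n.

biwmxn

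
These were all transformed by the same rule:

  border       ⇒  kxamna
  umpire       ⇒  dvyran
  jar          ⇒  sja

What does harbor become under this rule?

Compare letters: b→k is +9, o→x is +9, r→a is +9 — a constant shift. This is a Caesar cipher with shift 9.
Applying it to harbor: h+9=q, a+9=j, r+9=a, b+9=k, o+9=x, r+9=a.

qjakxa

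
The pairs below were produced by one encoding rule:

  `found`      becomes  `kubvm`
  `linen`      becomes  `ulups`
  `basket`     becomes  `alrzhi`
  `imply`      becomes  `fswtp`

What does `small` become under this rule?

The output letters match the input read backwards, each shifted +7: found reversed is dnuof. The word is reversed, then every letter is shifted forward by 7.
Applying it to small: reverse → llams; then shift: l+7=s, l+7=s, a+7=h, m+7=t, s+7=z.

sshtz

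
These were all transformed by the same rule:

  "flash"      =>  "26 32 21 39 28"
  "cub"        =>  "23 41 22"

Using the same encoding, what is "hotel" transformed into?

Letters become their 1-based position plus 20 (so a→21, b→22, …).
Applying it to hotel: h=8→28, o=15→35, t=20→40, e=5→25, l=12→32.

28 35 40 25 32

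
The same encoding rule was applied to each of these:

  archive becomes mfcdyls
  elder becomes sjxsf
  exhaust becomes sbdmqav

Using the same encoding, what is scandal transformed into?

acmzxmj

a(0)→m(12) and r(17)→f(5) fit y≡21x+12 (mod 26); the inverse of 21 mod 26 is 5. This is an affine cipher: with a=0,…,z=25, each position x becomes (21x+12) mod 26.
For scandal: s(18)→21·18+12≡0=a; c(2)→21·2+12≡2=c; a(0)→21·0+12≡12=m; n(13)→21·13+12≡25=z; d(3)→21·3+12≡23=x; a(0)→21·0+12≡12=m; l(11)→21·11+12≡9=j (all mod 26).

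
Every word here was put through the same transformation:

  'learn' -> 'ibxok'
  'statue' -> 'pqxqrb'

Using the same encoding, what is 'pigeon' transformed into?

mfdblk

Compare letters: l→i is +23, e→b is +23, a→x is +23 — a constant shift. This is a Caesar cipher with shift 23.
For pigeon: p+23=m, i+23=f, g+23=d, e+23=b, o+23=l, n+23=k.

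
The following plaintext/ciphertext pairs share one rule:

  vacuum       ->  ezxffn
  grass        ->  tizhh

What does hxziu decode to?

scarf

Each pair mirrors across the alphabet (v↔e, a↔z, c↔x): positions sum to 25. Each letter is replaced by its mirror in the alphabet: a↔z, b↔y, c↔x, and so on (the Atbash cipher).
Decoding hxziu: h↔s, x↔c, z↔a, i↔r, u↔f.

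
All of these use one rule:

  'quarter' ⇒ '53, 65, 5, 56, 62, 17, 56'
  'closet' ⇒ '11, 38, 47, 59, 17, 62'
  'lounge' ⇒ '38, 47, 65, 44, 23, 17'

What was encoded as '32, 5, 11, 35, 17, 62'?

q(#17)→53 and u(#21)→65: differences scale by 3, so n = 3·pos + 2. With a=1..z=26, the number is 3·pos + 2.
Reversing it on 32, 5, 11, 35, 17, 62: 32→(32−2)÷3=10=j, 5→(5−2)÷3=1=a, 11→(11−2)÷3=3=c, 35→(35−2)÷3=11=k, 17→(17−2)÷3=5=e, 62→(62−2)÷3=20=t.

jacket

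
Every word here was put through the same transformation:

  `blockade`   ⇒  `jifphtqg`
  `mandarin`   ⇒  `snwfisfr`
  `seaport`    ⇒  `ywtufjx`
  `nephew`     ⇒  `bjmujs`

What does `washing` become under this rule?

The output letters match the input read backwards, each shifted +5: blockade reversed is edakcolb. The word is reversed, then every letter is shifted forward by 5.
On washing: reverse → gnihsaw; then shift: g+5=l, n+5=s, i+5=n, h+5=m, s+5=x, a+5=f, w+5=b.

lsnmxfb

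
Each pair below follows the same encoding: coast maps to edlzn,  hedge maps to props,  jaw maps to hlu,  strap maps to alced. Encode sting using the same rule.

ryted

The output letters match the input read backwards, each shifted +11: coast reversed is tsaoc. The word is reversed, then every letter is shifted forward by 11.
For sting: reverse → gnits; then shift: g+11=r, n+11=y, i+11=t, t+11=e, s+11=d.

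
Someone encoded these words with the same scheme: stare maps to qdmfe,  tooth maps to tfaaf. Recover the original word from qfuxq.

elite

The output letters match the input read backwards, each shifted +12: stare reversed is erats. The word is reversed, then every letter is shifted forward by 12.
Undoing it on qfuxq: shift back: q−12=e, f−12=t, u−12=i, x−12=l, q−12=e → etile; then reverse → elite.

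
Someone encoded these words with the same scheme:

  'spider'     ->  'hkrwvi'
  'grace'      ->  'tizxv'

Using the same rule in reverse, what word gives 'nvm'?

men

Each pair mirrors across the alphabet (s↔h, p↔k, i↔r): positions sum to 25. This is the alphabet-reversal cipher (Atbash): a becomes z, b becomes y, etc.
Reversing it on nvm: n↔m, v↔e, m↔n.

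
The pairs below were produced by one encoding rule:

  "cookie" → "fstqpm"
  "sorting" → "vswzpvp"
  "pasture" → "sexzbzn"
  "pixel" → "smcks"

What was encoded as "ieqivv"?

falcon

In cookie: c→f is +3, o→s is +4, o→t is +5, k→q is +6 — the shift increases by 1 each position. Each letter shifts forward by (position + 3), i.e. 3, 4, 5, … — the shift grows by one for each successive letter.
Undoing it on ieqivv: i−3=f, e−4=a, q−5=l, i−6=c, v−7=o, v−8=n.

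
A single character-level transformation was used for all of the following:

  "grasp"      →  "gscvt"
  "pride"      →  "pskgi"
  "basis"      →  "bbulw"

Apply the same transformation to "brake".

bscni

In grasp: g→g is +0, r→s is +1, a→c is +2, s→v is +3 — the shift increases by 1 each position. Letter i (0-indexed) is shifted by i+0, so successive shifts are 0, 1, 2, ….
For brake: b+0=b, r+1=s, a+2=c, k+3=n, e+4=i.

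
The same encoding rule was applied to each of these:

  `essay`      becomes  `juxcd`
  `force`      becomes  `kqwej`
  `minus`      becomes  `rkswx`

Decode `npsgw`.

inner

It's a Vigenère-style cipher with numeric key [5,2]: position i shifts by key[i mod 2].
Undoing it on npsgw: n−5=i, p−2=n, s−5=n, g−2=e, w−5=r.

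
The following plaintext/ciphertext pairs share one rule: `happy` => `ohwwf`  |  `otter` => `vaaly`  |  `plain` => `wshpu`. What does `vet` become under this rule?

This is a Caesar cipher with shift 7.
For vet: v+7=c, e+7=l, t+7=a.

cla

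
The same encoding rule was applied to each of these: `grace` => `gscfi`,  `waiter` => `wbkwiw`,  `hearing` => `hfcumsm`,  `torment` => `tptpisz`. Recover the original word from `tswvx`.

trust

In grace: g→g is +0, r→s is +1, a→c is +2, c→f is +3 — the shift increases by 1 each position. The shift increases by 1 at each position, starting from +0: 0, 1, 2, ….
Undoing it on tswvx: t−0=t, s−1=r, w−2=u, v−3=s, x−4=t.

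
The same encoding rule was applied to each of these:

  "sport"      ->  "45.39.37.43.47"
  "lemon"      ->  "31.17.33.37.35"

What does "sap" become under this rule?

s(#19)→45 and p(#16)→39: differences scale by 2, so n = 2·pos + 7. With a=1..z=26, the number is 2·pos + 7.
On sap: s=19→45, a=1→9, p=16→39.

45.9.39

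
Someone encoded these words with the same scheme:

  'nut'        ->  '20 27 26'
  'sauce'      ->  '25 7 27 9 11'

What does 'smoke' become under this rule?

25 19 21 17 11

n is letter #14 and maps to 20: an offset of 6. Letters become their 1-based position plus 6 (so a→7, b→8, …).
For smoke: s=19→25, m=13→19, o=15→21, k=11→17, e=5→11.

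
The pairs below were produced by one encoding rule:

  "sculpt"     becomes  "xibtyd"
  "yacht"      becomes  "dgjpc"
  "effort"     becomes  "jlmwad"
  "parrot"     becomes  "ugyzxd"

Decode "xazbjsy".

sustain

In sculpt: s→x is +5, c→i is +6, u→b is +7, l→t is +8 — the shift increases by 1 each position. Each letter shifts forward by (position + 5), i.e. 5, 6, 7, … — the shift grows by one for each successive letter.
Reversing it on xazbjsy: x−5=s, a−6=u, z−7=s, b−8=t, j−9=a, s−10=i, y−11=n.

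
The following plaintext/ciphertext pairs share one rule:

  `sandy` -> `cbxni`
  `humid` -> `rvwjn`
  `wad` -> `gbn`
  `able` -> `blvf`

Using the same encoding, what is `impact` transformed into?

jwzbmd

Two shifts are in play — +1 for a/e/i/o/u, +10 for every other letter.
On impact: i(vowel)+1=j, m(cons)+10=w, p(cons)+10=z, a(vowel)+1=b, c(cons)+10=m, t(cons)+10=d.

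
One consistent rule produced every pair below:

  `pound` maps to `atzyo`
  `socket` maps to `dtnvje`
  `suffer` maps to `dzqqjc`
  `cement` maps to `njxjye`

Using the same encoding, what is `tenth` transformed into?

ejyes

The shift depends on letter class: consonant p→a is +11, but vowel o→t is +5. Two shifts are in play — +5 for a/e/i/o/u, +11 for every other letter.
On tenth: t(cons)+11=e, e(vowel)+5=j, n(cons)+11=y, t(cons)+11=e, h(cons)+11=s.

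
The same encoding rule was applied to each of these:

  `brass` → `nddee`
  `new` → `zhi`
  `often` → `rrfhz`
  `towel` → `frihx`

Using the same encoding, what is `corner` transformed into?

ordzhd

The shift depends on letter class: consonant b→n is +12, but vowel a→d is +3. Two shifts are in play — +3 for a/e/i/o/u, +12 for every other letter.
For corner: c(cons)+12=o, o(vowel)+3=r, r(cons)+12=d, n(cons)+12=z, e(vowel)+3=h, r(cons)+12=d.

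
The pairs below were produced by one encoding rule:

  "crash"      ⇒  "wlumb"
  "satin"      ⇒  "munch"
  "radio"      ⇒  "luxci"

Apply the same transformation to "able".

uvfy

Compare letters: c→w is +20, r→l is +20, a→u is +20 — a constant shift. Each letter is shifted forward by 20 in the alphabet (a Caesar shift of +20).
For able: a+20=u, b+20=v, l+20=f, e+20=y.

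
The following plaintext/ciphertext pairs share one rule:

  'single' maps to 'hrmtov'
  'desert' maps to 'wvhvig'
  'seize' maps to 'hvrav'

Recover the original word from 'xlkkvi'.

Each letter is replaced by its mirror in the alphabet: a↔z, b↔y, c↔x, and so on (the Atbash cipher).
Reversing it on xlkkvi: x↔c, l↔o, k↔p, k↔p, v↔e, i↔r.

copper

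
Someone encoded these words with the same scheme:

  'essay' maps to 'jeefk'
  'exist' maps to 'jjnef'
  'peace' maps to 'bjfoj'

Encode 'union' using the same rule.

zzntz

The shift depends on letter class: consonant s→e is +12, but vowel e→j is +5. Vowels shift forward by 5 and consonants shift forward by 12.
For union: u(vowel)+5=z, n(cons)+12=z, i(vowel)+5=n, o(vowel)+5=t, n(cons)+12=z.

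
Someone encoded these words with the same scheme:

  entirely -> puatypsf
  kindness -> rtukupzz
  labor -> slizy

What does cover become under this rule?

jzcpy

The rule splits by letter class: vowels +11, consonants +7.
Applying it to cover: c(cons)+7=j, o(vowel)+11=z, v(cons)+7=c, e(vowel)+11=p, r(cons)+7=y.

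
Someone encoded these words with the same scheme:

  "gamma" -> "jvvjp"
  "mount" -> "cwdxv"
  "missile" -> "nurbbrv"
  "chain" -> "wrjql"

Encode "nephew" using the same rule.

fnqynw

The output letters match the input read backwards, each shifted +9: gamma reversed is ammag. Two steps: reverse the string, then apply a Caesar shift of +9.
On nephew: reverse → wehpen; then shift: w+9=f, e+9=n, h+9=q, p+9=y, e+9=n, n+9=w.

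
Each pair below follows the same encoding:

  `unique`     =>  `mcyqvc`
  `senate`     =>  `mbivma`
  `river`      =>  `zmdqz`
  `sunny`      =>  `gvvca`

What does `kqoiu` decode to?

magic

The output letters match the input read backwards, each shifted +8: unique reversed is euqinu. Two steps: reverse the string, then apply a Caesar shift of +8.
Undoing it on kqoiu: shift back: k−8=c, q−8=i, o−8=g, i−8=a, u−8=m → cigam; then reverse → magic.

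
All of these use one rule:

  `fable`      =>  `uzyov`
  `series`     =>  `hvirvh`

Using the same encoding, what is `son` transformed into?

Each letter is replaced by its mirror in the alphabet: a↔z, b↔y, c↔x, and so on (the Atbash cipher).
Applying it to son: s↔h, o↔l, n↔m.

hlm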